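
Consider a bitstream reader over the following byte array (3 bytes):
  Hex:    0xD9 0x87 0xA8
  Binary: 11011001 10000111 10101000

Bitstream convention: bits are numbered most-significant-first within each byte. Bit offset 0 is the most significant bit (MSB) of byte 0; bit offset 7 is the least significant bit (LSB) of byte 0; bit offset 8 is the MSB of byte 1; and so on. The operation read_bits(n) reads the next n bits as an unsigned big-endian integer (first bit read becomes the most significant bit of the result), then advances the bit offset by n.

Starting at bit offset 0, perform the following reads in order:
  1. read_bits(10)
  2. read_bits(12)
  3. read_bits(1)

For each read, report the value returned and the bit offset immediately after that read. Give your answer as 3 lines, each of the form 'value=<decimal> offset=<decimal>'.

Read 1: bits[0:10] width=10 -> value=870 (bin 1101100110); offset now 10 = byte 1 bit 2; 14 bits remain
Read 2: bits[10:22] width=12 -> value=490 (bin 000111101010); offset now 22 = byte 2 bit 6; 2 bits remain
Read 3: bits[22:23] width=1 -> value=0 (bin 0); offset now 23 = byte 2 bit 7; 1 bits remain

Answer: value=870 offset=10
value=490 offset=22
value=0 offset=23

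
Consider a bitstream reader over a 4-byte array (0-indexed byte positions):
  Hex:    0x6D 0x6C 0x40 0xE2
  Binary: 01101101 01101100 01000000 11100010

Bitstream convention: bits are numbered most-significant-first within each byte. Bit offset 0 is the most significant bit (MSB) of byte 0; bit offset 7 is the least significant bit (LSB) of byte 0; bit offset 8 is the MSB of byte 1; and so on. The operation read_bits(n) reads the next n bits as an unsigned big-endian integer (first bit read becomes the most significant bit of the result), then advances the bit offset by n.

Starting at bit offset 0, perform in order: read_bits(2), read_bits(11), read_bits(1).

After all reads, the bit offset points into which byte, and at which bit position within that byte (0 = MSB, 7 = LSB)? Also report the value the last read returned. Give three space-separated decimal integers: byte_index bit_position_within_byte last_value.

Read 1: bits[0:2] width=2 -> value=1 (bin 01); offset now 2 = byte 0 bit 2; 30 bits remain
Read 2: bits[2:13] width=11 -> value=1453 (bin 10110101101); offset now 13 = byte 1 bit 5; 19 bits remain
Read 3: bits[13:14] width=1 -> value=1 (bin 1); offset now 14 = byte 1 bit 6; 18 bits remain

Answer: 1 6 1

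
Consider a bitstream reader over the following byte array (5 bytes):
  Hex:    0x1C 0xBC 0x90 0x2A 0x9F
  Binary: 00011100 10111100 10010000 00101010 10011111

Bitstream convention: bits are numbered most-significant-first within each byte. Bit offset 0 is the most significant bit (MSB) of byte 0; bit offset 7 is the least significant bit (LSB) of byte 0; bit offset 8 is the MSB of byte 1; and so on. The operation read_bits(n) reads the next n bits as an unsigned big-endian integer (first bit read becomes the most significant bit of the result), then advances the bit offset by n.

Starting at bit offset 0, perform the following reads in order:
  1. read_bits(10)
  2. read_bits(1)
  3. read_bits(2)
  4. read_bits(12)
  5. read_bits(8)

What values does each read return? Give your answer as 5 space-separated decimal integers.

Answer: 114 1 3 2336 85

Derivation:
Read 1: bits[0:10] width=10 -> value=114 (bin 0001110010); offset now 10 = byte 1 bit 2; 30 bits remain
Read 2: bits[10:11] width=1 -> value=1 (bin 1); offset now 11 = byte 1 bit 3; 29 bits remain
Read 3: bits[11:13] width=2 -> value=3 (bin 11); offset now 13 = byte 1 bit 5; 27 bits remain
Read 4: bits[13:25] width=12 -> value=2336 (bin 100100100000); offset now 25 = byte 3 bit 1; 15 bits remain
Read 5: bits[25:33] width=8 -> value=85 (bin 01010101); offset now 33 = byte 4 bit 1; 7 bits remain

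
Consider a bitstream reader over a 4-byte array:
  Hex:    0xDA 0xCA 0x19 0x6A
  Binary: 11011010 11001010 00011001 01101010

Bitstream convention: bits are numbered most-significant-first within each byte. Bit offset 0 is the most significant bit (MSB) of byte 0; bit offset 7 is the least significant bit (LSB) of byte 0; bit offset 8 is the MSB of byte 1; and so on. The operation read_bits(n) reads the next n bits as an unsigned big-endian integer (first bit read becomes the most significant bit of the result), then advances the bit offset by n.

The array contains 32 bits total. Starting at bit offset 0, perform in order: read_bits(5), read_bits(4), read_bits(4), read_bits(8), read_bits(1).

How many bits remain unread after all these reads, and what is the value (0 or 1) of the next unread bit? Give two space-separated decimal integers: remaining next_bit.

Answer: 10 0

Derivation:
Read 1: bits[0:5] width=5 -> value=27 (bin 11011); offset now 5 = byte 0 bit 5; 27 bits remain
Read 2: bits[5:9] width=4 -> value=5 (bin 0101); offset now 9 = byte 1 bit 1; 23 bits remain
Read 3: bits[9:13] width=4 -> value=9 (bin 1001); offset now 13 = byte 1 bit 5; 19 bits remain
Read 4: bits[13:21] width=8 -> value=67 (bin 01000011); offset now 21 = byte 2 bit 5; 11 bits remain
Read 5: bits[21:22] width=1 -> value=0 (bin 0); offset now 22 = byte 2 bit 6; 10 bits remain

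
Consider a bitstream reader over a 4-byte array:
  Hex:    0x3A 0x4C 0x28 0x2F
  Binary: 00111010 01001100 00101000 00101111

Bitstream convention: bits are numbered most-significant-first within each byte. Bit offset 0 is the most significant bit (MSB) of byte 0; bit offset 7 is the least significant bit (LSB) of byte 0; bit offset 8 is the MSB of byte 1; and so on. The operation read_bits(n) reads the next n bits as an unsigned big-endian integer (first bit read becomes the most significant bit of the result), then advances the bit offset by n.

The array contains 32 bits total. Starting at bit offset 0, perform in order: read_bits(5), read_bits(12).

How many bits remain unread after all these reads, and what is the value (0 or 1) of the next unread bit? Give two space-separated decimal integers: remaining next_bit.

Read 1: bits[0:5] width=5 -> value=7 (bin 00111); offset now 5 = byte 0 bit 5; 27 bits remain
Read 2: bits[5:17] width=12 -> value=1176 (bin 010010011000); offset now 17 = byte 2 bit 1; 15 bits remain

Answer: 15 0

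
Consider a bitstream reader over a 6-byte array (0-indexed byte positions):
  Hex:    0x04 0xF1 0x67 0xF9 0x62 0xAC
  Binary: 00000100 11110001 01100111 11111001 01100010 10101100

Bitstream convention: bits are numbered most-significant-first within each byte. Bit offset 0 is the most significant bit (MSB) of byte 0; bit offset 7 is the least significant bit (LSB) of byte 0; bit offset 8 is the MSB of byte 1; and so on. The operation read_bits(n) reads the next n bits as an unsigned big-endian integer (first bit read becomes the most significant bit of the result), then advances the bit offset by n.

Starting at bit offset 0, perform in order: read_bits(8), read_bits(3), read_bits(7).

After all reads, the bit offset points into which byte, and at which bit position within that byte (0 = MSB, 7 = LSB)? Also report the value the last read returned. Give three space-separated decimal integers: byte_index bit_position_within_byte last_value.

Read 1: bits[0:8] width=8 -> value=4 (bin 00000100); offset now 8 = byte 1 bit 0; 40 bits remain
Read 2: bits[8:11] width=3 -> value=7 (bin 111); offset now 11 = byte 1 bit 3; 37 bits remain
Read 3: bits[11:18] width=7 -> value=69 (bin 1000101); offset now 18 = byte 2 bit 2; 30 bits remain

Answer: 2 2 69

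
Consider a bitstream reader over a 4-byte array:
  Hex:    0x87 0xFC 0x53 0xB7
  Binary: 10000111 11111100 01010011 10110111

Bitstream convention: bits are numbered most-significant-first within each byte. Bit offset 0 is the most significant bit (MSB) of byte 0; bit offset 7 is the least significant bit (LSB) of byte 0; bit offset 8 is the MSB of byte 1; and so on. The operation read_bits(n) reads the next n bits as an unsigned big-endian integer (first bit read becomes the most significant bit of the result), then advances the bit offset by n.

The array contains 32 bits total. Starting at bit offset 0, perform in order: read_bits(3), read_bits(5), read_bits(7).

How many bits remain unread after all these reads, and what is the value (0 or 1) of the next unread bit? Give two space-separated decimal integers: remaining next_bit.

Read 1: bits[0:3] width=3 -> value=4 (bin 100); offset now 3 = byte 0 bit 3; 29 bits remain
Read 2: bits[3:8] width=5 -> value=7 (bin 00111); offset now 8 = byte 1 bit 0; 24 bits remain
Read 3: bits[8:15] width=7 -> value=126 (bin 1111110); offset now 15 = byte 1 bit 7; 17 bits remain

Answer: 17 0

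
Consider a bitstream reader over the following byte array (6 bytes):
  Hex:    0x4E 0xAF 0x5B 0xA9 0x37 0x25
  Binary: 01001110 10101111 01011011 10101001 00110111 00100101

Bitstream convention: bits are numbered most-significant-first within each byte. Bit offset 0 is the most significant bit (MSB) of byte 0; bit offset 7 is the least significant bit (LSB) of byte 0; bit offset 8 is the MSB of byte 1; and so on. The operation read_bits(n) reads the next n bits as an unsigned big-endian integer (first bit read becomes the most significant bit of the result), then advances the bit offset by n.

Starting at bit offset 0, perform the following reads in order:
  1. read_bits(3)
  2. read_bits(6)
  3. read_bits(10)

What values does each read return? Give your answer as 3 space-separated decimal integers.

Read 1: bits[0:3] width=3 -> value=2 (bin 010); offset now 3 = byte 0 bit 3; 45 bits remain
Read 2: bits[3:9] width=6 -> value=29 (bin 011101); offset now 9 = byte 1 bit 1; 39 bits remain
Read 3: bits[9:19] width=10 -> value=378 (bin 0101111010); offset now 19 = byte 2 bit 3; 29 bits remain

Answer: 2 29 378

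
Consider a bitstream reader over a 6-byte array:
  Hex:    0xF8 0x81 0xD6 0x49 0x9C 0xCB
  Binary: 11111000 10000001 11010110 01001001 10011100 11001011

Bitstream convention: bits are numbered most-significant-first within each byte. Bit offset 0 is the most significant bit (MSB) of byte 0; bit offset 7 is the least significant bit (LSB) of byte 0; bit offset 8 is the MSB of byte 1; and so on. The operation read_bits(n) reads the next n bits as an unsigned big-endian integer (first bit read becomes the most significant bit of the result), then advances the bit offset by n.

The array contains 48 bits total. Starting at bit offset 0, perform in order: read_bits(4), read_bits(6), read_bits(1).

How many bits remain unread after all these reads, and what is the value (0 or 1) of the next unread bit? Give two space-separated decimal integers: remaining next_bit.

Answer: 37 0

Derivation:
Read 1: bits[0:4] width=4 -> value=15 (bin 1111); offset now 4 = byte 0 bit 4; 44 bits remain
Read 2: bits[4:10] width=6 -> value=34 (bin 100010); offset now 10 = byte 1 bit 2; 38 bits remain
Read 3: bits[10:11] width=1 -> value=0 (bin 0); offset now 11 = byte 1 bit 3; 37 bits remain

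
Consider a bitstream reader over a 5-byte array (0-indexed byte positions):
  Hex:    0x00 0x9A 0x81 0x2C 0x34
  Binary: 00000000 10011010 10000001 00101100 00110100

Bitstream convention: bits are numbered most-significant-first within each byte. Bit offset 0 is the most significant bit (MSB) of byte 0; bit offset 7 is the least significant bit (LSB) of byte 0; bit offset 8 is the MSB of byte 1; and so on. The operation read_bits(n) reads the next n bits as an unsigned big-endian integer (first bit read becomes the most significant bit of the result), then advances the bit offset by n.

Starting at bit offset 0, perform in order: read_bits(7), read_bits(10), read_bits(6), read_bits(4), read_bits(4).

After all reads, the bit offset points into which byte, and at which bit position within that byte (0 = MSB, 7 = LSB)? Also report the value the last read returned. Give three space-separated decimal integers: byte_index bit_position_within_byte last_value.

Answer: 3 7 6

Derivation:
Read 1: bits[0:7] width=7 -> value=0 (bin 0000000); offset now 7 = byte 0 bit 7; 33 bits remain
Read 2: bits[7:17] width=10 -> value=309 (bin 0100110101); offset now 17 = byte 2 bit 1; 23 bits remain
Read 3: bits[17:23] width=6 -> value=0 (bin 000000); offset now 23 = byte 2 bit 7; 17 bits remain
Read 4: bits[23:27] width=4 -> value=9 (bin 1001); offset now 27 = byte 3 bit 3; 13 bits remain
Read 5: bits[27:31] width=4 -> value=6 (bin 0110); offset now 31 = byte 3 bit 7; 9 bits remain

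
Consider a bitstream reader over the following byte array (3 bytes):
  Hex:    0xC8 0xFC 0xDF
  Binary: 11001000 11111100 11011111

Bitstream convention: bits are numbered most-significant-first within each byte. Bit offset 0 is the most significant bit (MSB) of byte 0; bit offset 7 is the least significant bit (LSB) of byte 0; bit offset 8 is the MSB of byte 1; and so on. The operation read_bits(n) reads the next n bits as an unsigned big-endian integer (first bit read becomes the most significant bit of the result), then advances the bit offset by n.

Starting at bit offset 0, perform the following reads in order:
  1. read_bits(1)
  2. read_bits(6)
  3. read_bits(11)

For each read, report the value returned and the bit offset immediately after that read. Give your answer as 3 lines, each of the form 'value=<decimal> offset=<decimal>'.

Read 1: bits[0:1] width=1 -> value=1 (bin 1); offset now 1 = byte 0 bit 1; 23 bits remain
Read 2: bits[1:7] width=6 -> value=36 (bin 100100); offset now 7 = byte 0 bit 7; 17 bits remain
Read 3: bits[7:18] width=11 -> value=1011 (bin 01111110011); offset now 18 = byte 2 bit 2; 6 bits remain

Answer: value=1 offset=1
value=36 offset=7
value=1011 offset=18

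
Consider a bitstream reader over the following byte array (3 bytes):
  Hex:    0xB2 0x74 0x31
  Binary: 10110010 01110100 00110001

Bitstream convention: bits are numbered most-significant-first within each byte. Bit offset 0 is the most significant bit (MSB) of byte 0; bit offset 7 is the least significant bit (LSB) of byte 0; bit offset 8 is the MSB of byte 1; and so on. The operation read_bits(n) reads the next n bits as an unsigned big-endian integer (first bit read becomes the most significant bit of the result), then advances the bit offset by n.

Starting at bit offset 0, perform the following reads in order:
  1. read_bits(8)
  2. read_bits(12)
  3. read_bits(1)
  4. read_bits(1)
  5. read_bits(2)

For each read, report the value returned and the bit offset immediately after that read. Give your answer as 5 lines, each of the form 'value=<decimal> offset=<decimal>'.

Read 1: bits[0:8] width=8 -> value=178 (bin 10110010); offset now 8 = byte 1 bit 0; 16 bits remain
Read 2: bits[8:20] width=12 -> value=1859 (bin 011101000011); offset now 20 = byte 2 bit 4; 4 bits remain
Read 3: bits[20:21] width=1 -> value=0 (bin 0); offset now 21 = byte 2 bit 5; 3 bits remain
Read 4: bits[21:22] width=1 -> value=0 (bin 0); offset now 22 = byte 2 bit 6; 2 bits remain
Read 5: bits[22:24] width=2 -> value=1 (bin 01); offset now 24 = byte 3 bit 0; 0 bits remain

Answer: value=178 offset=8
value=1859 offset=20
value=0 offset=21
value=0 offset=22
value=1 offset=24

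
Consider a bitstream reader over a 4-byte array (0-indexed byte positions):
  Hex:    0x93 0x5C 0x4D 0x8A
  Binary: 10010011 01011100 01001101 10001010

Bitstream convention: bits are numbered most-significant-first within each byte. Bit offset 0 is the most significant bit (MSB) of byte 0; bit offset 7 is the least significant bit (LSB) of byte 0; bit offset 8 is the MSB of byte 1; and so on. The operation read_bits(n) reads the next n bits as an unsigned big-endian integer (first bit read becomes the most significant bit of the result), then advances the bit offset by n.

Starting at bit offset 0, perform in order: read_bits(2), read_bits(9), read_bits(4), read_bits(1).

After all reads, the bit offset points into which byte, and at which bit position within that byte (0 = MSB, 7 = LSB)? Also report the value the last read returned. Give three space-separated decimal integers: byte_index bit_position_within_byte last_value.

Answer: 2 0 0

Derivation:
Read 1: bits[0:2] width=2 -> value=2 (bin 10); offset now 2 = byte 0 bit 2; 30 bits remain
Read 2: bits[2:11] width=9 -> value=154 (bin 010011010); offset now 11 = byte 1 bit 3; 21 bits remain
Read 3: bits[11:15] width=4 -> value=14 (bin 1110); offset now 15 = byte 1 bit 7; 17 bits remain
Read 4: bits[15:16] width=1 -> value=0 (bin 0); offset now 16 = byte 2 bit 0; 16 bits remain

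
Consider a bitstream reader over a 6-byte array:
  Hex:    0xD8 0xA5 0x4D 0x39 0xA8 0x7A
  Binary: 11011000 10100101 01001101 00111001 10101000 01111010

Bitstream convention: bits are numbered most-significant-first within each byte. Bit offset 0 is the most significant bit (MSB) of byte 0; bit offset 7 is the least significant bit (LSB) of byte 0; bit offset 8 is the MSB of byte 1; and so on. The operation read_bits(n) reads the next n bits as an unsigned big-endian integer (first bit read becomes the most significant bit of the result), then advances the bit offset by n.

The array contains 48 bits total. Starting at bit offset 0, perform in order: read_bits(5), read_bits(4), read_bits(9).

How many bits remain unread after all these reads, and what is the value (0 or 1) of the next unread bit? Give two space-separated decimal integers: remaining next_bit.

Read 1: bits[0:5] width=5 -> value=27 (bin 11011); offset now 5 = byte 0 bit 5; 43 bits remain
Read 2: bits[5:9] width=4 -> value=1 (bin 0001); offset now 9 = byte 1 bit 1; 39 bits remain
Read 3: bits[9:18] width=9 -> value=149 (bin 010010101); offset now 18 = byte 2 bit 2; 30 bits remain

Answer: 30 0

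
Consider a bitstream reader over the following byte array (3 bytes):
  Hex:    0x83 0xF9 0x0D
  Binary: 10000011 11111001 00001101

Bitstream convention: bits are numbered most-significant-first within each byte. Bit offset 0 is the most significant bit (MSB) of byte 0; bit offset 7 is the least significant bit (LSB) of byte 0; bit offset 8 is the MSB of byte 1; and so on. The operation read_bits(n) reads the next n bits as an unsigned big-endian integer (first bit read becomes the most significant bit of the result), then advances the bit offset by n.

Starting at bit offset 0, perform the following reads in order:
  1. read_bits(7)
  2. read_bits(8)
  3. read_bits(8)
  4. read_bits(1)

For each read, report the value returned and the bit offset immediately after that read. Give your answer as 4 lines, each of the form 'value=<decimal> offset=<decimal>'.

Read 1: bits[0:7] width=7 -> value=65 (bin 1000001); offset now 7 = byte 0 bit 7; 17 bits remain
Read 2: bits[7:15] width=8 -> value=252 (bin 11111100); offset now 15 = byte 1 bit 7; 9 bits remain
Read 3: bits[15:23] width=8 -> value=134 (bin 10000110); offset now 23 = byte 2 bit 7; 1 bits remain
Read 4: bits[23:24] width=1 -> value=1 (bin 1); offset now 24 = byte 3 bit 0; 0 bits remain

Answer: value=65 offset=7
value=252 offset=15
value=134 offset=23
value=1 offset=24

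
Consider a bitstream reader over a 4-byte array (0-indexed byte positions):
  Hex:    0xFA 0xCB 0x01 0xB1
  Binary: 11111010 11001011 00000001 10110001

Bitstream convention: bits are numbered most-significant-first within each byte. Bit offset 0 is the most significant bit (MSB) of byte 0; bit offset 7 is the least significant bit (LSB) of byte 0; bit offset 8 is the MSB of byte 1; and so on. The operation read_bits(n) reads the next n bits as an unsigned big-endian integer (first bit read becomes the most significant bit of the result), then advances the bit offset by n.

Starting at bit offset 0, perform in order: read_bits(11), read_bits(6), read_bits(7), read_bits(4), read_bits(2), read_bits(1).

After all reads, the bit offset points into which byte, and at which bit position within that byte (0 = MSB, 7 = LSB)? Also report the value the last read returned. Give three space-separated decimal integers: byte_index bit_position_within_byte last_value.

Answer: 3 7 0

Derivation:
Read 1: bits[0:11] width=11 -> value=2006 (bin 11111010110); offset now 11 = byte 1 bit 3; 21 bits remain
Read 2: bits[11:17] width=6 -> value=22 (bin 010110); offset now 17 = byte 2 bit 1; 15 bits remain
Read 3: bits[17:24] width=7 -> value=1 (bin 0000001); offset now 24 = byte 3 bit 0; 8 bits remain
Read 4: bits[24:28] width=4 -> value=11 (bin 1011); offset now 28 = byte 3 bit 4; 4 bits remain
Read 5: bits[28:30] width=2 -> value=0 (bin 00); offset now 30 = byte 3 bit 6; 2 bits remain
Read 6: bits[30:31] width=1 -> value=0 (bin 0); offset now 31 = byte 3 bit 7; 1 bits remain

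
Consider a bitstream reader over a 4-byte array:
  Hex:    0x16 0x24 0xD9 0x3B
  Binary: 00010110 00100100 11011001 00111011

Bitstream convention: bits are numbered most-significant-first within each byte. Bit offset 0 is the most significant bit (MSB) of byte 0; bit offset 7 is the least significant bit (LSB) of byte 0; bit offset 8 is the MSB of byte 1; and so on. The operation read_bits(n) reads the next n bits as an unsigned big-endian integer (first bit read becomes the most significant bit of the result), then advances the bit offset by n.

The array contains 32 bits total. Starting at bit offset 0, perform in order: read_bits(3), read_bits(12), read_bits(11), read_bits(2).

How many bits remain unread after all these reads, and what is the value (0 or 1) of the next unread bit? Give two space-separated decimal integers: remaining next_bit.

Answer: 4 1

Derivation:
Read 1: bits[0:3] width=3 -> value=0 (bin 000); offset now 3 = byte 0 bit 3; 29 bits remain
Read 2: bits[3:15] width=12 -> value=2834 (bin 101100010010); offset now 15 = byte 1 bit 7; 17 bits remain
Read 3: bits[15:26] width=11 -> value=868 (bin 01101100100); offset now 26 = byte 3 bit 2; 6 bits remain
Read 4: bits[26:28] width=2 -> value=3 (bin 11); offset now 28 = byte 3 bit 4; 4 bits remain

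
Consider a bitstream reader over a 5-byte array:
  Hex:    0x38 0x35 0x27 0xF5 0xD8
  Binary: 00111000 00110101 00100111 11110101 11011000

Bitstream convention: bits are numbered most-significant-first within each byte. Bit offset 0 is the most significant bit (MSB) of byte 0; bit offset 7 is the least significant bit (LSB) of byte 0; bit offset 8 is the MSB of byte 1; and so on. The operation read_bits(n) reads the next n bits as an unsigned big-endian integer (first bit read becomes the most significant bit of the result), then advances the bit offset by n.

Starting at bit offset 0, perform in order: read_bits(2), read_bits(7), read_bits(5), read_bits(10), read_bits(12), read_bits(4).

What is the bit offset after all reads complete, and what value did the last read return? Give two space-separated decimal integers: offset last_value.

Answer: 40 8

Derivation:
Read 1: bits[0:2] width=2 -> value=0 (bin 00); offset now 2 = byte 0 bit 2; 38 bits remain
Read 2: bits[2:9] width=7 -> value=112 (bin 1110000); offset now 9 = byte 1 bit 1; 31 bits remain
Read 3: bits[9:14] width=5 -> value=13 (bin 01101); offset now 14 = byte 1 bit 6; 26 bits remain
Read 4: bits[14:24] width=10 -> value=295 (bin 0100100111); offset now 24 = byte 3 bit 0; 16 bits remain
Read 5: bits[24:36] width=12 -> value=3933 (bin 111101011101); offset now 36 = byte 4 bit 4; 4 bits remain
Read 6: bits[36:40] width=4 -> value=8 (bin 1000); offset now 40 = byte 5 bit 0; 0 bits remain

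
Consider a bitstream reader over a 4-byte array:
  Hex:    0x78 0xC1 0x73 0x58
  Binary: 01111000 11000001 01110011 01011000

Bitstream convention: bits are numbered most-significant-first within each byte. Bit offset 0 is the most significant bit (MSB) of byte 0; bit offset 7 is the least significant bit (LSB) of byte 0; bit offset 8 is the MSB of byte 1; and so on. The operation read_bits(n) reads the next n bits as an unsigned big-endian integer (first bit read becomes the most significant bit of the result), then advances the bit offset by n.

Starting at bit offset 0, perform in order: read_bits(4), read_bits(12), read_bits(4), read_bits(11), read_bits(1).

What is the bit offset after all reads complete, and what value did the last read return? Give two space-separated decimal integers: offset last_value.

Answer: 32 0

Derivation:
Read 1: bits[0:4] width=4 -> value=7 (bin 0111); offset now 4 = byte 0 bit 4; 28 bits remain
Read 2: bits[4:16] width=12 -> value=2241 (bin 100011000001); offset now 16 = byte 2 bit 0; 16 bits remain
Read 3: bits[16:20] width=4 -> value=7 (bin 0111); offset now 20 = byte 2 bit 4; 12 bits remain
Read 4: bits[20:31] width=11 -> value=428 (bin 00110101100); offset now 31 = byte 3 bit 7; 1 bits remain
Read 5: bits[31:32] width=1 -> value=0 (bin 0); offset now 32 = byte 4 bit 0; 0 bits remain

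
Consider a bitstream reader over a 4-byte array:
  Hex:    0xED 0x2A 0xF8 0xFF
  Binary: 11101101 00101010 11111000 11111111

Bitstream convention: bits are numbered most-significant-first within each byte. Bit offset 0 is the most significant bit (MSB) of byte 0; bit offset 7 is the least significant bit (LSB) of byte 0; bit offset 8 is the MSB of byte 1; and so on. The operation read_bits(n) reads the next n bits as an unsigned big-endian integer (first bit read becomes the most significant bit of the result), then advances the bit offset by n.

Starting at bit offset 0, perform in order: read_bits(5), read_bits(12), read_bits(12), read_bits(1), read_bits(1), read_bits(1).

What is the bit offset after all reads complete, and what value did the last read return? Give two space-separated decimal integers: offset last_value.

Answer: 32 1

Derivation:
Read 1: bits[0:5] width=5 -> value=29 (bin 11101); offset now 5 = byte 0 bit 5; 27 bits remain
Read 2: bits[5:17] width=12 -> value=2645 (bin 101001010101); offset now 17 = byte 2 bit 1; 15 bits remain
Read 3: bits[17:29] width=12 -> value=3871 (bin 111100011111); offset now 29 = byte 3 bit 5; 3 bits remain
Read 4: bits[29:30] width=1 -> value=1 (bin 1); offset now 30 = byte 3 bit 6; 2 bits remain
Read 5: bits[30:31] width=1 -> value=1 (bin 1); offset now 31 = byte 3 bit 7; 1 bits remain
Read 6: bits[31:32] width=1 -> value=1 (bin 1); offset now 32 = byte 4 bit 0; 0 bits remain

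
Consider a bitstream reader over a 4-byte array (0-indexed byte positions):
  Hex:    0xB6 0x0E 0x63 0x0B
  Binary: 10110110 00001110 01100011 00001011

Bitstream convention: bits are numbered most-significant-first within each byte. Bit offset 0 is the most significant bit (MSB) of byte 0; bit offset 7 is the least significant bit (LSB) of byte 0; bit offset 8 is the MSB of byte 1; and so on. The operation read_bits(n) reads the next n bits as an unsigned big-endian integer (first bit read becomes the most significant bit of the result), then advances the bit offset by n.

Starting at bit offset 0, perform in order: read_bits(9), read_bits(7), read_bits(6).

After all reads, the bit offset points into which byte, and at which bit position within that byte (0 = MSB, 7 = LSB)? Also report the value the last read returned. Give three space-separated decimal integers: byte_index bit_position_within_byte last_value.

Answer: 2 6 24

Derivation:
Read 1: bits[0:9] width=9 -> value=364 (bin 101101100); offset now 9 = byte 1 bit 1; 23 bits remain
Read 2: bits[9:16] width=7 -> value=14 (bin 0001110); offset now 16 = byte 2 bit 0; 16 bits remain
Read 3: bits[16:22] width=6 -> value=24 (bin 011000); offset now 22 = byte 2 bit 6; 10 bits remain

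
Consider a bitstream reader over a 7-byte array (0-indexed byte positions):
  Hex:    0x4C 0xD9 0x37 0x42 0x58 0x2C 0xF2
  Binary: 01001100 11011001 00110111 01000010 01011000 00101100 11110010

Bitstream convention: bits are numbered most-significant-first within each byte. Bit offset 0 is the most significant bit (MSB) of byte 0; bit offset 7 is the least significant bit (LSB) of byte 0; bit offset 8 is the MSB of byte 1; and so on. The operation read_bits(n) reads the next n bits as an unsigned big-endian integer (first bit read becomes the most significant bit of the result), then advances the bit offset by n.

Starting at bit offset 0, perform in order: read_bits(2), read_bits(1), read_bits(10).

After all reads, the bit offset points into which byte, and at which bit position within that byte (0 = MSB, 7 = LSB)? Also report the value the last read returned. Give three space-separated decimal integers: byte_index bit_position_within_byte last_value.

Answer: 1 5 411

Derivation:
Read 1: bits[0:2] width=2 -> value=1 (bin 01); offset now 2 = byte 0 bit 2; 54 bits remain
Read 2: bits[2:3] width=1 -> value=0 (bin 0); offset now 3 = byte 0 bit 3; 53 bits remain
Read 3: bits[3:13] width=10 -> value=411 (bin 0110011011); offset now 13 = byte 1 bit 5; 43 bits remain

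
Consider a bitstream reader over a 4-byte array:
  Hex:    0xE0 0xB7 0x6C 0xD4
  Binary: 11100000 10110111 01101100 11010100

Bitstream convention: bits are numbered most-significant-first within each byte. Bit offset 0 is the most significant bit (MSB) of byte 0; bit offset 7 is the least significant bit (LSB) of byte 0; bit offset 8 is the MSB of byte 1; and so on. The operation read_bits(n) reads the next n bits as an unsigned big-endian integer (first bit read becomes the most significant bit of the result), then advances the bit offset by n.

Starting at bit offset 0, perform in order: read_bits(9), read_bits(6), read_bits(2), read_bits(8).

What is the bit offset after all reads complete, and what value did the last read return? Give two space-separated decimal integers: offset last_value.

Answer: 25 217

Derivation:
Read 1: bits[0:9] width=9 -> value=449 (bin 111000001); offset now 9 = byte 1 bit 1; 23 bits remain
Read 2: bits[9:15] width=6 -> value=27 (bin 011011); offset now 15 = byte 1 bit 7; 17 bits remain
Read 3: bits[15:17] width=2 -> value=2 (bin 10); offset now 17 = byte 2 bit 1; 15 bits remain
Read 4: bits[17:25] width=8 -> value=217 (bin 11011001); offset now 25 = byte 3 bit 1; 7 bits remain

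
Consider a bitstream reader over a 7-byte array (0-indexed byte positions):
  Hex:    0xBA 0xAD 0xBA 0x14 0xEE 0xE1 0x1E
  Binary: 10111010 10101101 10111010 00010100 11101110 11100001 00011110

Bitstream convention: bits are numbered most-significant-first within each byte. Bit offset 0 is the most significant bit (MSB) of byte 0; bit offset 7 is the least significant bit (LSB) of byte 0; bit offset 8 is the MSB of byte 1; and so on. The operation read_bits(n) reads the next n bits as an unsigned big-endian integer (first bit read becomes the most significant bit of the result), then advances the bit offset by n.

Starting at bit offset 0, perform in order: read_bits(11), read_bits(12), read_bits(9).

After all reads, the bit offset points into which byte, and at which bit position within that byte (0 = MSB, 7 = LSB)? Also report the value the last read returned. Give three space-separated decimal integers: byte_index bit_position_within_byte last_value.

Answer: 4 0 20

Derivation:
Read 1: bits[0:11] width=11 -> value=1493 (bin 10111010101); offset now 11 = byte 1 bit 3; 45 bits remain
Read 2: bits[11:23] width=12 -> value=1757 (bin 011011011101); offset now 23 = byte 2 bit 7; 33 bits remain
Read 3: bits[23:32] width=9 -> value=20 (bin 000010100); offset now 32 = byte 4 bit 0; 24 bits remain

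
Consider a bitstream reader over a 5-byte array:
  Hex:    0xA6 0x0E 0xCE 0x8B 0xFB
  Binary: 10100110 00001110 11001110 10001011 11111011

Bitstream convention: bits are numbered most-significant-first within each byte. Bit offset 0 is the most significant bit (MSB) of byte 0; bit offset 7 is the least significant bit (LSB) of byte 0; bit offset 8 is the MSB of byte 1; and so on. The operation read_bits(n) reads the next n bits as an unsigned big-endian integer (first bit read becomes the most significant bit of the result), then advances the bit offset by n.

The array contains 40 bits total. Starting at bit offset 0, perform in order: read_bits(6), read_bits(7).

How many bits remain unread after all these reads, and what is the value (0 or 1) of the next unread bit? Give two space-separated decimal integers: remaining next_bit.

Read 1: bits[0:6] width=6 -> value=41 (bin 101001); offset now 6 = byte 0 bit 6; 34 bits remain
Read 2: bits[6:13] width=7 -> value=65 (bin 1000001); offset now 13 = byte 1 bit 5; 27 bits remain

Answer: 27 1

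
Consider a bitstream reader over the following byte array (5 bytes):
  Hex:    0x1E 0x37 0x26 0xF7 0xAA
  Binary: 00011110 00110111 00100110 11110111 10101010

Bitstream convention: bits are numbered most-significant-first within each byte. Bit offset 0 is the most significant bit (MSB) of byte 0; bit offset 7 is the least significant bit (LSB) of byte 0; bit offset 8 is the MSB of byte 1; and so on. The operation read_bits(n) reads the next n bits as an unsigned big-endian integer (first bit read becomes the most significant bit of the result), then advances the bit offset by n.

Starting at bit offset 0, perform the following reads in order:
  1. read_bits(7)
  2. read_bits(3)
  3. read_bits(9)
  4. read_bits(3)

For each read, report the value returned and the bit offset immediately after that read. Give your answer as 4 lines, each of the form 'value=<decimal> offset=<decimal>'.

Answer: value=15 offset=7
value=0 offset=10
value=441 offset=19
value=1 offset=22

Derivation:
Read 1: bits[0:7] width=7 -> value=15 (bin 0001111); offset now 7 = byte 0 bit 7; 33 bits remain
Read 2: bits[7:10] width=3 -> value=0 (bin 000); offset now 10 = byte 1 bit 2; 30 bits remain
Read 3: bits[10:19] width=9 -> value=441 (bin 110111001); offset now 19 = byte 2 bit 3; 21 bits remain
Read 4: bits[19:22] width=3 -> value=1 (bin 001); offset now 22 = byte 2 bit 6; 18 bits remain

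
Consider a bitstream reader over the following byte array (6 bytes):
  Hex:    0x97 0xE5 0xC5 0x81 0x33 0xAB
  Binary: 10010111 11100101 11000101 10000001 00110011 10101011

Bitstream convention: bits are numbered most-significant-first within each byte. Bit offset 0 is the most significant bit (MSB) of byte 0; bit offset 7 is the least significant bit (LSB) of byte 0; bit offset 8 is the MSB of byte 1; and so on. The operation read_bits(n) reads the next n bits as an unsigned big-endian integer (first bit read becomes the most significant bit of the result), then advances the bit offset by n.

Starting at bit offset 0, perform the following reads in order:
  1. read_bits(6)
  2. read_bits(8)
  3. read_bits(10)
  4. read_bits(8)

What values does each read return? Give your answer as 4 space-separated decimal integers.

Read 1: bits[0:6] width=6 -> value=37 (bin 100101); offset now 6 = byte 0 bit 6; 42 bits remain
Read 2: bits[6:14] width=8 -> value=249 (bin 11111001); offset now 14 = byte 1 bit 6; 34 bits remain
Read 3: bits[14:24] width=10 -> value=453 (bin 0111000101); offset now 24 = byte 3 bit 0; 24 bits remain
Read 4: bits[24:32] width=8 -> value=129 (bin 10000001); offset now 32 = byte 4 bit 0; 16 bits remain

Answer: 37 249 453 129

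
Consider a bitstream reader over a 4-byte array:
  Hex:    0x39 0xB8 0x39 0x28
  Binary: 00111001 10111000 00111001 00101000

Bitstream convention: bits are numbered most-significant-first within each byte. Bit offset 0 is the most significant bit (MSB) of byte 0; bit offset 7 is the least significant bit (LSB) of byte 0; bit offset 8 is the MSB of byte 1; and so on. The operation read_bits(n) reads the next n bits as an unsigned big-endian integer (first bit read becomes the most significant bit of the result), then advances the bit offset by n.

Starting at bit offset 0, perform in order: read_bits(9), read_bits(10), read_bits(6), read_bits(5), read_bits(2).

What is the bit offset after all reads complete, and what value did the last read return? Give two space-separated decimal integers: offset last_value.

Read 1: bits[0:9] width=9 -> value=115 (bin 001110011); offset now 9 = byte 1 bit 1; 23 bits remain
Read 2: bits[9:19] width=10 -> value=449 (bin 0111000001); offset now 19 = byte 2 bit 3; 13 bits remain
Read 3: bits[19:25] width=6 -> value=50 (bin 110010); offset now 25 = byte 3 bit 1; 7 bits remain
Read 4: bits[25:30] width=5 -> value=10 (bin 01010); offset now 30 = byte 3 bit 6; 2 bits remain
Read 5: bits[30:32] width=2 -> value=0 (bin 00); offset now 32 = byte 4 bit 0; 0 bits remain

Answer: 32 0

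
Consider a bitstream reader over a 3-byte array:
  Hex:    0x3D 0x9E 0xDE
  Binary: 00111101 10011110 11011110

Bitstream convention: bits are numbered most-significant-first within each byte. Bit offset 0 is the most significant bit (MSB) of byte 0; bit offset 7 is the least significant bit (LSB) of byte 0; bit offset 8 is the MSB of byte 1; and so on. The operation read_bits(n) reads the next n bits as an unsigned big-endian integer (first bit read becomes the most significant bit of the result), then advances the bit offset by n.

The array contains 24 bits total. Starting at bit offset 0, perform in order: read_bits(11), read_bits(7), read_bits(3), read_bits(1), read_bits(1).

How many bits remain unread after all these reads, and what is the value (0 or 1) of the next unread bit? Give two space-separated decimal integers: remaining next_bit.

Answer: 1 0

Derivation:
Read 1: bits[0:11] width=11 -> value=492 (bin 00111101100); offset now 11 = byte 1 bit 3; 13 bits remain
Read 2: bits[11:18] width=7 -> value=123 (bin 1111011); offset now 18 = byte 2 bit 2; 6 bits remain
Read 3: bits[18:21] width=3 -> value=3 (bin 011); offset now 21 = byte 2 bit 5; 3 bits remain
Read 4: bits[21:22] width=1 -> value=1 (bin 1); offset now 22 = byte 2 bit 6; 2 bits remain
Read 5: bits[22:23] width=1 -> value=1 (bin 1); offset now 23 = byte 2 bit 7; 1 bits remain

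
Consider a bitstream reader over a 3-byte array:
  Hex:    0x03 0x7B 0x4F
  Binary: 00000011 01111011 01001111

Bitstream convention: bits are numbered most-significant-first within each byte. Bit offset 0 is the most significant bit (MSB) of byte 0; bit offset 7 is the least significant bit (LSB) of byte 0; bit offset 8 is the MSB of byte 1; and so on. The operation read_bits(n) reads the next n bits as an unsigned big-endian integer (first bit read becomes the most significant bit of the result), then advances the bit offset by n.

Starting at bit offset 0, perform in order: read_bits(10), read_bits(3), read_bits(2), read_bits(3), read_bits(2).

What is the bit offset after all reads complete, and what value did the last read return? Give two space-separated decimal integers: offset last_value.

Read 1: bits[0:10] width=10 -> value=13 (bin 0000001101); offset now 10 = byte 1 bit 2; 14 bits remain
Read 2: bits[10:13] width=3 -> value=7 (bin 111); offset now 13 = byte 1 bit 5; 11 bits remain
Read 3: bits[13:15] width=2 -> value=1 (bin 01); offset now 15 = byte 1 bit 7; 9 bits remain
Read 4: bits[15:18] width=3 -> value=5 (bin 101); offset now 18 = byte 2 bit 2; 6 bits remain
Read 5: bits[18:20] width=2 -> value=0 (bin 00); offset now 20 = byte 2 bit 4; 4 bits remain

Answer: 20 0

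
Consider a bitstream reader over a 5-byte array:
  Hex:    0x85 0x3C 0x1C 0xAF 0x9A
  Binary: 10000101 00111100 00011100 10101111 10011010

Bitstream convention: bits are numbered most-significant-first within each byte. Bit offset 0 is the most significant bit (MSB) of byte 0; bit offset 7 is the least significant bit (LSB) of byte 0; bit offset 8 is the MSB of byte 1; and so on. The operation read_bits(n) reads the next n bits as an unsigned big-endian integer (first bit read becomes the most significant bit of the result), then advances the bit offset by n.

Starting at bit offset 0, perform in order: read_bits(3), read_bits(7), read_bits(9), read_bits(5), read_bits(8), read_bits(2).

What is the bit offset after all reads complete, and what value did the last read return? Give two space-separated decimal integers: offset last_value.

Read 1: bits[0:3] width=3 -> value=4 (bin 100); offset now 3 = byte 0 bit 3; 37 bits remain
Read 2: bits[3:10] width=7 -> value=20 (bin 0010100); offset now 10 = byte 1 bit 2; 30 bits remain
Read 3: bits[10:19] width=9 -> value=480 (bin 111100000); offset now 19 = byte 2 bit 3; 21 bits remain
Read 4: bits[19:24] width=5 -> value=28 (bin 11100); offset now 24 = byte 3 bit 0; 16 bits remain
Read 5: bits[24:32] width=8 -> value=175 (bin 10101111); offset now 32 = byte 4 bit 0; 8 bits remain
Read 6: bits[32:34] width=2 -> value=2 (bin 10); offset now 34 = byte 4 bit 2; 6 bits remain

Answer: 34 2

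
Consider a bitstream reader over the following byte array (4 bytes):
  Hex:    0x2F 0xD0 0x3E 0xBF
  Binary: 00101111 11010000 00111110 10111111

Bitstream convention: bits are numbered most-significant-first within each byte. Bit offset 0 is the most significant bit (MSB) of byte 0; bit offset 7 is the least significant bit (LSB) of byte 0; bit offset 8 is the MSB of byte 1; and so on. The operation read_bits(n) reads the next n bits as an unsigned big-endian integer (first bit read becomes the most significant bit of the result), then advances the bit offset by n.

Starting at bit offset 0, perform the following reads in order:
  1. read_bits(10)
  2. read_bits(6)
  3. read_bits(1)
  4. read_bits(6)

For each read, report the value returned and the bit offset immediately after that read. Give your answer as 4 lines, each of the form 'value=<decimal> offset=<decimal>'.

Answer: value=191 offset=10
value=16 offset=16
value=0 offset=17
value=31 offset=23

Derivation:
Read 1: bits[0:10] width=10 -> value=191 (bin 0010111111); offset now 10 = byte 1 bit 2; 22 bits remain
Read 2: bits[10:16] width=6 -> value=16 (bin 010000); offset now 16 = byte 2 bit 0; 16 bits remain
Read 3: bits[16:17] width=1 -> value=0 (bin 0); offset now 17 = byte 2 bit 1; 15 bits remain
Read 4: bits[17:23] width=6 -> value=31 (bin 011111); offset now 23 = byte 2 bit 7; 9 bits remain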